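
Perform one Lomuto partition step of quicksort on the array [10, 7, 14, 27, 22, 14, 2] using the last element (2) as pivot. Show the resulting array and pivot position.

Lomuto partition with pivot = 2:

Initial array: [10, 7, 14, 27, 22, 14, 2]

arr[0]=10 > 2: no swap
arr[1]=7 > 2: no swap
arr[2]=14 > 2: no swap
arr[3]=27 > 2: no swap
arr[4]=22 > 2: no swap
arr[5]=14 > 2: no swap

Place pivot at position 0: [2, 7, 14, 27, 22, 14, 10]
Pivot position: 0

After partitioning with pivot 2, the array becomes [2, 7, 14, 27, 22, 14, 10]. The pivot is placed at index 0. All elements to the left of the pivot are <= 2, and all elements to the right are > 2.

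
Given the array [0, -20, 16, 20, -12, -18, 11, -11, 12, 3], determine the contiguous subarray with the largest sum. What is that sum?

Using Kadane's algorithm on [0, -20, 16, 20, -12, -18, 11, -11, 12, 3]:

Scanning through the array:
Position 1 (value -20): max_ending_here = -20, max_so_far = 0
Position 2 (value 16): max_ending_here = 16, max_so_far = 16
Position 3 (value 20): max_ending_here = 36, max_so_far = 36
Position 4 (value -12): max_ending_here = 24, max_so_far = 36
Position 5 (value -18): max_ending_here = 6, max_so_far = 36
Position 6 (value 11): max_ending_here = 17, max_so_far = 36
Position 7 (value -11): max_ending_here = 6, max_so_far = 36
Position 8 (value 12): max_ending_here = 18, max_so_far = 36
Position 9 (value 3): max_ending_here = 21, max_so_far = 36

Maximum subarray: [16, 20]
Maximum sum: 36

The maximum subarray is [16, 20] with sum 36. This subarray runs from index 2 to index 3.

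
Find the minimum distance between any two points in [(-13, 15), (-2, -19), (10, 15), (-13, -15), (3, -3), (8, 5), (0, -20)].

Computing all pairwise distances among 7 points:

d((-13, 15), (-2, -19)) = 35.7351
d((-13, 15), (10, 15)) = 23.0
d((-13, 15), (-13, -15)) = 30.0
d((-13, 15), (3, -3)) = 24.0832
d((-13, 15), (8, 5)) = 23.2594
d((-13, 15), (0, -20)) = 37.3363
d((-2, -19), (10, 15)) = 36.0555
d((-2, -19), (-13, -15)) = 11.7047
d((-2, -19), (3, -3)) = 16.7631
d((-2, -19), (8, 5)) = 26.0
d((-2, -19), (0, -20)) = 2.2361 <-- minimum
d((10, 15), (-13, -15)) = 37.8021
d((10, 15), (3, -3)) = 19.3132
d((10, 15), (8, 5)) = 10.198
d((10, 15), (0, -20)) = 36.4005
d((-13, -15), (3, -3)) = 20.0
d((-13, -15), (8, 5)) = 29.0
d((-13, -15), (0, -20)) = 13.9284
d((3, -3), (8, 5)) = 9.434
d((3, -3), (0, -20)) = 17.2627
d((8, 5), (0, -20)) = 26.2488

Closest pair: (-2, -19) and (0, -20) with distance 2.2361

The closest pair is (-2, -19) and (0, -20) with Euclidean distance 2.2361. For 7 points, brute-force pairwise comparison is shown above. For large n, the divide-and-conquer algorithm (sort by x, recurse on halves, check the dividing strip) achieves O(n log n).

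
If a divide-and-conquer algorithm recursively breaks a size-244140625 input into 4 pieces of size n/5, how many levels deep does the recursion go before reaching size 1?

For divide and conquer with division factor 5:

Problem sizes at each level:
Level 0: 244140625
Level 1: 48828125
Level 2: 9765625
Level 3: 1953125
Level 4: 390625
Level 5: 78125
Level 6: 15625
Level 7: 3125
Level 8: 625
Level 9: 125
Level 10: 25
Level 11: 5
Level 12: 1

The root is level 0 and the size-1 base case is level 12 (the tree spans levels 0 through 12, i.e. 13 levels counting the root), so the depth is the number of divisions: log_5(244140625) = 12

The recursion tree depth is log_5(244140625) = 12. At each level, the problem size is divided by 5, so it takes 12 divisions to reduce to a base case of size 1. The algorithm makes 4 recursive calls at each level.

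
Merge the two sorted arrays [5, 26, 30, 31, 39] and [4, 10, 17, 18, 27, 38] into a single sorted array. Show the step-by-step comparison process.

Merging process:

Compare 5 vs 4: take 4 from right. Merged: [4]
Compare 5 vs 10: take 5 from left. Merged: [4, 5]
Compare 26 vs 10: take 10 from right. Merged: [4, 5, 10]
Compare 26 vs 17: take 17 from right. Merged: [4, 5, 10, 17]
Compare 26 vs 18: take 18 from right. Merged: [4, 5, 10, 17, 18]
Compare 26 vs 27: take 26 from left. Merged: [4, 5, 10, 17, 18, 26]
Compare 30 vs 27: take 27 from right. Merged: [4, 5, 10, 17, 18, 26, 27]
Compare 30 vs 38: take 30 from left. Merged: [4, 5, 10, 17, 18, 26, 27, 30]
Compare 31 vs 38: take 31 from left. Merged: [4, 5, 10, 17, 18, 26, 27, 30, 31]
Compare 39 vs 38: take 38 from right. Merged: [4, 5, 10, 17, 18, 26, 27, 30, 31, 38]
Append remaining from left: [39]. Merged: [4, 5, 10, 17, 18, 26, 27, 30, 31, 38, 39]

Final merged array: [4, 5, 10, 17, 18, 26, 27, 30, 31, 38, 39]
Total comparisons: 10

The merged array is [4, 5, 10, 17, 18, 26, 27, 30, 31, 38, 39], requiring 10 comparisons. The merge step runs in O(n) time where n is the total number of elements.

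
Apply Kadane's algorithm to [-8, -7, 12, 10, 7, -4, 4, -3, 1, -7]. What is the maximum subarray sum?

Using Kadane's algorithm on [-8, -7, 12, 10, 7, -4, 4, -3, 1, -7]:

Scanning through the array:
Position 1 (value -7): max_ending_here = -7, max_so_far = -7
Position 2 (value 12): max_ending_here = 12, max_so_far = 12
Position 3 (value 10): max_ending_here = 22, max_so_far = 22
Position 4 (value 7): max_ending_here = 29, max_so_far = 29
Position 5 (value -4): max_ending_here = 25, max_so_far = 29
Position 6 (value 4): max_ending_here = 29, max_so_far = 29
Position 7 (value -3): max_ending_here = 26, max_so_far = 29
Position 8 (value 1): max_ending_here = 27, max_so_far = 29
Position 9 (value -7): max_ending_here = 20, max_so_far = 29

Maximum subarray: [12, 10, 7]
Maximum sum: 29

The maximum subarray is [12, 10, 7] with sum 29. This subarray runs from index 2 to index 4.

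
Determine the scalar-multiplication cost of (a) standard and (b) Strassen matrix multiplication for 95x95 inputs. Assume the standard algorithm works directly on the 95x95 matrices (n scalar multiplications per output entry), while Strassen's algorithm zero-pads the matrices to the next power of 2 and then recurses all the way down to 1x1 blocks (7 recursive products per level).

Matrix multiplication for 95x95 matrices:

Strassen's algorithm requires power-of-2 dimensions. Pad 95x95 to 128x128 (next power of 2).

Standard algorithm: 95^3 = 857375 multiplications
Strassen's algorithm: 7^(log2(128)) = 7^7 = 823543 multiplications
Savings: 857375 - 823543 = 33832 multiplications

Standard: 857375 multiplications (95^3). Strassen: 823543 multiplications (7^7, after padding to 128x128). Strassen reduces 8 recursive multiplications to 7 at each level.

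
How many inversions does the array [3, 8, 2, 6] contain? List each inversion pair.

Finding inversions in [3, 8, 2, 6]:

(0, 2): arr[0]=3 > arr[2]=2
(1, 2): arr[1]=8 > arr[2]=2
(1, 3): arr[1]=8 > arr[3]=6

Total inversions: 3

The array has 3 inversion(s): (0,2), (1,2), (1,3). Each pair (i,j) satisfies i < j and arr[i] > arr[j].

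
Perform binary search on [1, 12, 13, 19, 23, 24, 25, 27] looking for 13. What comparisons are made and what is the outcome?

Binary search for 13 in [1, 12, 13, 19, 23, 24, 25, 27]:

lo=0, hi=7, mid=3, arr[mid]=19 -> 19 > 13, search left half
lo=0, hi=2, mid=1, arr[mid]=12 -> 12 < 13, search right half
lo=2, hi=2, mid=2, arr[mid]=13 -> Found target at index 2!

Binary search finds 13 at index 2 after 3 comparisons. The search repeatedly halves the search space by comparing with the middle element.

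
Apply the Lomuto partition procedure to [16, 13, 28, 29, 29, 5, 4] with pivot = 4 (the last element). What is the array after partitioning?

Lomuto partition with pivot = 4:

Initial array: [16, 13, 28, 29, 29, 5, 4]

arr[0]=16 > 4: no swap
arr[1]=13 > 4: no swap
arr[2]=28 > 4: no swap
arr[3]=29 > 4: no swap
arr[4]=29 > 4: no swap
arr[5]=5 > 4: no swap

Place pivot at position 0: [4, 13, 28, 29, 29, 5, 16]
Pivot position: 0

After partitioning with pivot 4, the array becomes [4, 13, 28, 29, 29, 5, 16]. The pivot is placed at index 0. All elements to the left of the pivot are <= 4, and all elements to the right are > 4.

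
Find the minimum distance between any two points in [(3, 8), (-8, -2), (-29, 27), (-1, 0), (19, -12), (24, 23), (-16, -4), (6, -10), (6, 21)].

Computing all pairwise distances among 9 points:

d((3, 8), (-8, -2)) = 14.8661
d((3, 8), (-29, 27)) = 37.2156
d((3, 8), (-1, 0)) = 8.9443
d((3, 8), (19, -12)) = 25.6125
d((3, 8), (24, 23)) = 25.807
d((3, 8), (-16, -4)) = 22.4722
d((3, 8), (6, -10)) = 18.2483
d((3, 8), (6, 21)) = 13.3417
d((-8, -2), (-29, 27)) = 35.805
d((-8, -2), (-1, 0)) = 7.2801 <-- minimum
d((-8, -2), (19, -12)) = 28.7924
d((-8, -2), (24, 23)) = 40.6079
d((-8, -2), (-16, -4)) = 8.2462
d((-8, -2), (6, -10)) = 16.1245
d((-8, -2), (6, 21)) = 26.9258
d((-29, 27), (-1, 0)) = 38.8973
d((-29, 27), (19, -12)) = 61.8466
d((-29, 27), (24, 23)) = 53.1507
d((-29, 27), (-16, -4)) = 33.6155
d((-29, 27), (6, -10)) = 50.9313
d((-29, 27), (6, 21)) = 35.5106
d((-1, 0), (19, -12)) = 23.3238
d((-1, 0), (24, 23)) = 33.9706
d((-1, 0), (-16, -4)) = 15.5242
d((-1, 0), (6, -10)) = 12.2066
d((-1, 0), (6, 21)) = 22.1359
d((19, -12), (24, 23)) = 35.3553
d((19, -12), (-16, -4)) = 35.9026
d((19, -12), (6, -10)) = 13.1529
d((19, -12), (6, 21)) = 35.4683
d((24, 23), (-16, -4)) = 48.2597
d((24, 23), (6, -10)) = 37.5899
d((24, 23), (6, 21)) = 18.1108
d((-16, -4), (6, -10)) = 22.8035
d((-16, -4), (6, 21)) = 33.3017
d((6, -10), (6, 21)) = 31.0

Closest pair: (-8, -2) and (-1, 0) with distance 7.2801

The closest pair is (-8, -2) and (-1, 0) with Euclidean distance 7.2801. For 9 points, brute-force pairwise comparison is shown above. For large n, the divide-and-conquer algorithm (sort by x, recurse on halves, check the dividing strip) achieves O(n log n).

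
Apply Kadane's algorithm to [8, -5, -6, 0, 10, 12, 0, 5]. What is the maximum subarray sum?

Using Kadane's algorithm on [8, -5, -6, 0, 10, 12, 0, 5]:

Scanning through the array:
Position 1 (value -5): max_ending_here = 3, max_so_far = 8
Position 2 (value -6): max_ending_here = -3, max_so_far = 8
Position 3 (value 0): max_ending_here = 0, max_so_far = 8
Position 4 (value 10): max_ending_here = 10, max_so_far = 10
Position 5 (value 12): max_ending_here = 22, max_so_far = 22
Position 6 (value 0): max_ending_here = 22, max_so_far = 22
Position 7 (value 5): max_ending_here = 27, max_so_far = 27

Maximum subarray: [0, 10, 12, 0, 5]
Maximum sum: 27

The maximum subarray is [0, 10, 12, 0, 5] with sum 27. This subarray runs from index 3 to index 7.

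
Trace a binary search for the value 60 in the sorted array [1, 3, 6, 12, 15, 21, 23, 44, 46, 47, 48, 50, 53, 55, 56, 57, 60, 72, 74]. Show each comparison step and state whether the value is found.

Binary search for 60 in [1, 3, 6, 12, 15, 21, 23, 44, 46, 47, 48, 50, 53, 55, 56, 57, 60, 72, 74]:

lo=0, hi=18, mid=9, arr[mid]=47 -> 47 < 60, search right half
lo=10, hi=18, mid=14, arr[mid]=56 -> 56 < 60, search right half
lo=15, hi=18, mid=16, arr[mid]=60 -> Found target at index 16!

Binary search finds 60 at index 16 after 3 comparisons. The search repeatedly halves the search space by comparing with the middle element.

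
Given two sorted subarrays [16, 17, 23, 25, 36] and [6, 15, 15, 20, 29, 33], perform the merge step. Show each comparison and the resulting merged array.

Merging process:

Compare 16 vs 6: take 6 from right. Merged: [6]
Compare 16 vs 15: take 15 from right. Merged: [6, 15]
Compare 16 vs 15: take 15 from right. Merged: [6, 15, 15]
Compare 16 vs 20: take 16 from left. Merged: [6, 15, 15, 16]
Compare 17 vs 20: take 17 from left. Merged: [6, 15, 15, 16, 17]
Compare 23 vs 20: take 20 from right. Merged: [6, 15, 15, 16, 17, 20]
Compare 23 vs 29: take 23 from left. Merged: [6, 15, 15, 16, 17, 20, 23]
Compare 25 vs 29: take 25 from left. Merged: [6, 15, 15, 16, 17, 20, 23, 25]
Compare 36 vs 29: take 29 from right. Merged: [6, 15, 15, 16, 17, 20, 23, 25, 29]
Compare 36 vs 33: take 33 from right. Merged: [6, 15, 15, 16, 17, 20, 23, 25, 29, 33]
Append remaining from left: [36]. Merged: [6, 15, 15, 16, 17, 20, 23, 25, 29, 33, 36]

Final merged array: [6, 15, 15, 16, 17, 20, 23, 25, 29, 33, 36]
Total comparisons: 10

The merged array is [6, 15, 15, 16, 17, 20, 23, 25, 29, 33, 36], requiring 10 comparisons. The merge step runs in O(n) time where n is the total number of elements.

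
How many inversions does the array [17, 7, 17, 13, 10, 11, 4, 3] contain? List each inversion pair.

Finding inversions in [17, 7, 17, 13, 10, 11, 4, 3]:

(0, 1): arr[0]=17 > arr[1]=7
(0, 3): arr[0]=17 > arr[3]=13
(0, 4): arr[0]=17 > arr[4]=10
(0, 5): arr[0]=17 > arr[5]=11
(0, 6): arr[0]=17 > arr[6]=4
(0, 7): arr[0]=17 > arr[7]=3
(1, 6): arr[1]=7 > arr[6]=4
(1, 7): arr[1]=7 > arr[7]=3
(2, 3): arr[2]=17 > arr[3]=13
(2, 4): arr[2]=17 > arr[4]=10
(2, 5): arr[2]=17 > arr[5]=11
(2, 6): arr[2]=17 > arr[6]=4
(2, 7): arr[2]=17 > arr[7]=3
(3, 4): arr[3]=13 > arr[4]=10
(3, 5): arr[3]=13 > arr[5]=11
(3, 6): arr[3]=13 > arr[6]=4
(3, 7): arr[3]=13 > arr[7]=3
(4, 6): arr[4]=10 > arr[6]=4
(4, 7): arr[4]=10 > arr[7]=3
(5, 6): arr[5]=11 > arr[6]=4
(5, 7): arr[5]=11 > arr[7]=3
(6, 7): arr[6]=4 > arr[7]=3

Total inversions: 22

The array has 22 inversion(s): (0,1), (0,3), (0,4), (0,5), (0,6), (0,7), (1,6), (1,7), (2,3), (2,4), (2,5), (2,6), (2,7), (3,4), (3,5), (3,6), (3,7), (4,6), (4,7), (5,6), (5,7), (6,7). Each pair (i,j) satisfies i < j and arr[i] > arr[j].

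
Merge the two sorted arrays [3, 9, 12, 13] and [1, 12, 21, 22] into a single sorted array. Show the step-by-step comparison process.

Merging process:

Compare 3 vs 1: take 1 from right. Merged: [1]
Compare 3 vs 12: take 3 from left. Merged: [1, 3]
Compare 9 vs 12: take 9 from left. Merged: [1, 3, 9]
Compare 12 vs 12: take 12 from left. Merged: [1, 3, 9, 12]
Compare 13 vs 12: take 12 from right. Merged: [1, 3, 9, 12, 12]
Compare 13 vs 21: take 13 from left. Merged: [1, 3, 9, 12, 12, 13]
Append remaining from right: [21, 22]. Merged: [1, 3, 9, 12, 12, 13, 21, 22]

Final merged array: [1, 3, 9, 12, 12, 13, 21, 22]
Total comparisons: 6

The merged array is [1, 3, 9, 12, 12, 13, 21, 22], requiring 6 comparisons. The merge step runs in O(n) time where n is the total number of elements.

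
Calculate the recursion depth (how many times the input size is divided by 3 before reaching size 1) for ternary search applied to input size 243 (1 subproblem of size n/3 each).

For divide and conquer with division factor 3:

Problem sizes at each level:
Level 0: 243
Level 1: 81
Level 2: 27
Level 3: 9
Level 4: 3
Level 5: 1

The root is level 0 and the size-1 base case is level 5 (the tree spans levels 0 through 5, i.e. 6 levels counting the root), so the depth is the number of divisions: log_3(243) = 5

The recursion tree depth is log_3(243) = 5. At each level, the problem size is divided by 3, so it takes 5 divisions to reduce to a base case of size 1. The algorithm makes 1 recursive call at each level.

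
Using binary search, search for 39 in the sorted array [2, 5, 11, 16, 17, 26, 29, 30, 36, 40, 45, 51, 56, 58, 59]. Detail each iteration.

Binary search for 39 in [2, 5, 11, 16, 17, 26, 29, 30, 36, 40, 45, 51, 56, 58, 59]:

lo=0, hi=14, mid=7, arr[mid]=30 -> 30 < 39, search right half
lo=8, hi=14, mid=11, arr[mid]=51 -> 51 > 39, search left half
lo=8, hi=10, mid=9, arr[mid]=40 -> 40 > 39, search left half
lo=8, hi=8, mid=8, arr[mid]=36 -> 36 < 39, search right half
lo=9 > hi=8, target 39 not found

Binary search determines that 39 is not in the array after 4 comparisons. The search space was exhausted without finding the target.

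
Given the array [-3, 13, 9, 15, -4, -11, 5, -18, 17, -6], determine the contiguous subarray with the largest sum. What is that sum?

Using Kadane's algorithm on [-3, 13, 9, 15, -4, -11, 5, -18, 17, -6]:

Scanning through the array:
Position 1 (value 13): max_ending_here = 13, max_so_far = 13
Position 2 (value 9): max_ending_here = 22, max_so_far = 22
Position 3 (value 15): max_ending_here = 37, max_so_far = 37
Position 4 (value -4): max_ending_here = 33, max_so_far = 37
Position 5 (value -11): max_ending_here = 22, max_so_far = 37
Position 6 (value 5): max_ending_here = 27, max_so_far = 37
Position 7 (value -18): max_ending_here = 9, max_so_far = 37
Position 8 (value 17): max_ending_here = 26, max_so_far = 37
Position 9 (value -6): max_ending_here = 20, max_so_far = 37

Maximum subarray: [13, 9, 15]
Maximum sum: 37

The maximum subarray is [13, 9, 15] with sum 37. This subarray runs from index 1 to index 3.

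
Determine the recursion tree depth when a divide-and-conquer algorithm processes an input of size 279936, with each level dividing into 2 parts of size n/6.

For divide and conquer with division factor 6:

Problem sizes at each level:
Level 0: 279936
Level 1: 46656
Level 2: 7776
Level 3: 1296
Level 4: 216
Level 5: 36
Level 6: 6
Level 7: 1

The root is level 0 and the size-1 base case is level 7 (the tree spans levels 0 through 7, i.e. 8 levels counting the root), so the depth is the number of divisions: log_6(279936) = 7

The recursion tree depth is log_6(279936) = 7. At each level, the problem size is divided by 6, so it takes 7 divisions to reduce to a base case of size 1. The algorithm makes 2 recursive calls at each level.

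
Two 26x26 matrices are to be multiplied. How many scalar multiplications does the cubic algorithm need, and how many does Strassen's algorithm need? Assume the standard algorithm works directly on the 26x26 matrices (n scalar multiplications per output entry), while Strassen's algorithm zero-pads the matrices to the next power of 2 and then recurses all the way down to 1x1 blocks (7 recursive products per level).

Matrix multiplication for 26x26 matrices:

Strassen's algorithm requires power-of-2 dimensions. Pad 26x26 to 32x32 (next power of 2).

Standard algorithm: 26^3 = 17576 multiplications
Strassen's algorithm: 7^(log2(32)) = 7^5 = 16807 multiplications
Savings: 17576 - 16807 = 769 multiplications

Standard: 17576 multiplications (26^3). Strassen: 16807 multiplications (7^5, after padding to 32x32). Strassen reduces 8 recursive multiplications to 7 at each level.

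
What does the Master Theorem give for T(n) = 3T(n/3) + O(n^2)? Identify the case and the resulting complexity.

Master Theorem for T(n) = 3T(n/3) + O(n^2):

a = 3, b = 3, c = 2
log_b(a) = log_3(3) = 1.0000

Case 3: c = 2 > log_3(3) = 1.0000
T(n) = O(n^2) = O(n^2)

For T(n) = 3T(n/3) + O(n^2): log_3(3) = 1.0000. This is Case 3 of the Master Theorem (c > log_b(a), work dominated by root), giving O(n^2).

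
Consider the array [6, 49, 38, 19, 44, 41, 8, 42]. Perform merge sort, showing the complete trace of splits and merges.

Merge sort trace:

Split: [6, 49, 38, 19, 44, 41, 8, 42] -> [6, 49, 38, 19] and [44, 41, 8, 42]
  Split: [6, 49, 38, 19] -> [6, 49] and [38, 19]
    Split: [6, 49] -> [6] and [49]
    Merge: [6] + [49] -> [6, 49]
    Split: [38, 19] -> [38] and [19]
    Merge: [38] + [19] -> [19, 38]
  Merge: [6, 49] + [19, 38] -> [6, 19, 38, 49]
  Split: [44, 41, 8, 42] -> [44, 41] and [8, 42]
    Split: [44, 41] -> [44] and [41]
    Merge: [44] + [41] -> [41, 44]
    Split: [8, 42] -> [8] and [42]
    Merge: [8] + [42] -> [8, 42]
  Merge: [41, 44] + [8, 42] -> [8, 41, 42, 44]
Merge: [6, 19, 38, 49] + [8, 41, 42, 44] -> [6, 8, 19, 38, 41, 42, 44, 49]

Final sorted array: [6, 8, 19, 38, 41, 42, 44, 49]

The merge sort proceeds by recursively splitting the array and merging sorted halves.
After all merges, the sorted array is [6, 8, 19, 38, 41, 42, 44, 49].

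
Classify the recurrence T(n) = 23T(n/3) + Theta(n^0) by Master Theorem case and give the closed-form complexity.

Master Theorem for T(n) = 23T(n/3) + O(n^0):

a = 23, b = 3, c = 0
log_b(a) = log_3(23) = 2.8540

Case 1: c = 0 < log_3(23) = 2.8540
T(n) = O(n^(log_3 23))

For T(n) = 23T(n/3) + O(n^0): log_3(23) = 2.8540. This is Case 1 of the Master Theorem (c < log_b(a), work dominated by leaves), giving O(n^(log_3 23)).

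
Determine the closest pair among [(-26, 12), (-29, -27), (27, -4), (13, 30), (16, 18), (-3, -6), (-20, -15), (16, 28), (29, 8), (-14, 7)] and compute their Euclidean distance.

Computing all pairwise distances among 10 points:

d((-26, 12), (-29, -27)) = 39.1152
d((-26, 12), (27, -4)) = 55.3624
d((-26, 12), (13, 30)) = 42.9535
d((-26, 12), (16, 18)) = 42.4264
d((-26, 12), (-3, -6)) = 29.2062
d((-26, 12), (-20, -15)) = 27.6586
d((-26, 12), (16, 28)) = 44.9444
d((-26, 12), (29, 8)) = 55.1453
d((-26, 12), (-14, 7)) = 13.0
d((-29, -27), (27, -4)) = 60.5392
d((-29, -27), (13, 30)) = 70.8025
d((-29, -27), (16, 18)) = 63.6396
d((-29, -27), (-3, -6)) = 33.4215
d((-29, -27), (-20, -15)) = 15.0
d((-29, -27), (16, 28)) = 71.0634
d((-29, -27), (29, 8)) = 67.7422
d((-29, -27), (-14, 7)) = 37.1618
d((27, -4), (13, 30)) = 36.7696
d((27, -4), (16, 18)) = 24.5967
d((27, -4), (-3, -6)) = 30.0666
d((27, -4), (-20, -15)) = 48.2701
d((27, -4), (16, 28)) = 33.8378
d((27, -4), (29, 8)) = 12.1655
d((27, -4), (-14, 7)) = 42.45
d((13, 30), (16, 18)) = 12.3693
d((13, 30), (-3, -6)) = 39.3954
d((13, 30), (-20, -15)) = 55.8032
d((13, 30), (16, 28)) = 3.6056 <-- minimum
d((13, 30), (29, 8)) = 27.2029
d((13, 30), (-14, 7)) = 35.4683
d((16, 18), (-3, -6)) = 30.6105
d((16, 18), (-20, -15)) = 48.8365
d((16, 18), (16, 28)) = 10.0
d((16, 18), (29, 8)) = 16.4012
d((16, 18), (-14, 7)) = 31.9531
d((-3, -6), (-20, -15)) = 19.2354
d((-3, -6), (16, 28)) = 38.9487
d((-3, -6), (29, 8)) = 34.9285
d((-3, -6), (-14, 7)) = 17.0294
d((-20, -15), (16, 28)) = 56.0803
d((-20, -15), (29, 8)) = 54.1295
d((-20, -15), (-14, 7)) = 22.8035
d((16, 28), (29, 8)) = 23.8537
d((16, 28), (-14, 7)) = 36.6197
d((29, 8), (-14, 7)) = 43.0116

Closest pair: (13, 30) and (16, 28) with distance 3.6056

The closest pair is (13, 30) and (16, 28) with Euclidean distance 3.6056. For 10 points, brute-force pairwise comparison is shown above. For large n, the divide-and-conquer algorithm (sort by x, recurse on halves, check the dividing strip) achieves O(n log n).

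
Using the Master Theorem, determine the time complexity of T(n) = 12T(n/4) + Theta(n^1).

Master Theorem for T(n) = 12T(n/4) + O(n^1):

a = 12, b = 4, c = 1
log_b(a) = log_4(12) = 1.7925

Case 1: c = 1 < log_4(12) = 1.7925
T(n) = O(n^(log_4 12))

For T(n) = 12T(n/4) + O(n^1): log_4(12) = 1.7925. This is Case 1 of the Master Theorem (c < log_b(a), work dominated by leaves), giving O(n^(log_4 12)).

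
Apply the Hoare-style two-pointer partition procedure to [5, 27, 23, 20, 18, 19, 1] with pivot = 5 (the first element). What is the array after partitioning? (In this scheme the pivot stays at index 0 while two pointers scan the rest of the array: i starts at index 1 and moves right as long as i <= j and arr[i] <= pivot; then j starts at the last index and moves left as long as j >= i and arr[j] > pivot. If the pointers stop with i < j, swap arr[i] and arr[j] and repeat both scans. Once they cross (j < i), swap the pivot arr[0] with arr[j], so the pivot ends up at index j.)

Hoare-style two-pointer partition with pivot = 5:

Initial array: [5, 27, 23, 20, 18, 19, 1]

Pointers start at i = 1, j = 6.
i stops at index 1 (arr[1]=27 > 5), j stops at index 6 (arr[6]=1 <= 5): swap arr[1] and arr[6], array becomes [5, 1, 23, 20, 18, 19, 27]
i ends at 2, j ends at 1: the pointers have crossed (j < i), so scanning stops.

Swap pivot arr[0] with arr[1] to place pivot at position 1: [1, 5, 23, 20, 18, 19, 27]
Pivot position: 1

After partitioning with pivot 5, the array becomes [1, 5, 23, 20, 18, 19, 27]. The pivot is placed at index 1. All elements to the left of the pivot are <= 5, and all elements to the right are > 5.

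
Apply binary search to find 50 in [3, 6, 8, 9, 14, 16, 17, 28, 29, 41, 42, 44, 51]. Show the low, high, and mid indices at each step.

Binary search for 50 in [3, 6, 8, 9, 14, 16, 17, 28, 29, 41, 42, 44, 51]:

lo=0, hi=12, mid=6, arr[mid]=17 -> 17 < 50, search right half
lo=7, hi=12, mid=9, arr[mid]=41 -> 41 < 50, search right half
lo=10, hi=12, mid=11, arr[mid]=44 -> 44 < 50, search right half
lo=12, hi=12, mid=12, arr[mid]=51 -> 51 > 50, search left half
lo=12 > hi=11, target 50 not found

Binary search determines that 50 is not in the array after 4 comparisons. The search space was exhausted without finding the target.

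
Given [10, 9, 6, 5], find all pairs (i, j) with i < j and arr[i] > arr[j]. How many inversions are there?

Finding inversions in [10, 9, 6, 5]:

(0, 1): arr[0]=10 > arr[1]=9
(0, 2): arr[0]=10 > arr[2]=6
(0, 3): arr[0]=10 > arr[3]=5
(1, 2): arr[1]=9 > arr[2]=6
(1, 3): arr[1]=9 > arr[3]=5
(2, 3): arr[2]=6 > arr[3]=5

Total inversions: 6

The array has 6 inversion(s): (0,1), (0,2), (0,3), (1,2), (1,3), (2,3). Each pair (i,j) satisfies i < j and arr[i] > arr[j].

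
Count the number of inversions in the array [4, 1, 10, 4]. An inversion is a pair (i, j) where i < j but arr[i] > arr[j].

Finding inversions in [4, 1, 10, 4]:

(0, 1): arr[0]=4 > arr[1]=1
(2, 3): arr[2]=10 > arr[3]=4

Total inversions: 2

The array has 2 inversion(s): (0,1), (2,3). Each pair (i,j) satisfies i < j and arr[i] > arr[j].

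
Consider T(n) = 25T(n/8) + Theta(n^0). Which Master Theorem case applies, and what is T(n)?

Master Theorem for T(n) = 25T(n/8) + O(n^0):

a = 25, b = 8, c = 0
log_b(a) = log_8(25) = 1.5480

Case 1: c = 0 < log_8(25) = 1.5480
T(n) = O(n^(log_8 25))

For T(n) = 25T(n/8) + O(n^0): log_8(25) = 1.5480. This is Case 1 of the Master Theorem (c < log_b(a), work dominated by leaves), giving O(n^(log_8 25)).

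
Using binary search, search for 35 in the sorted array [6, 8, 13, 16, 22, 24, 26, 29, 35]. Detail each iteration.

Binary search for 35 in [6, 8, 13, 16, 22, 24, 26, 29, 35]:

lo=0, hi=8, mid=4, arr[mid]=22 -> 22 < 35, search right half
lo=5, hi=8, mid=6, arr[mid]=26 -> 26 < 35, search right half
lo=7, hi=8, mid=7, arr[mid]=29 -> 29 < 35, search right half
lo=8, hi=8, mid=8, arr[mid]=35 -> Found target at index 8!

Binary search finds 35 at index 8 after 4 comparisons. The search repeatedly halves the search space by comparing with the middle element.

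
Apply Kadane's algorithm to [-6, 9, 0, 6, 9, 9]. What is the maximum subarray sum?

Using Kadane's algorithm on [-6, 9, 0, 6, 9, 9]:

Scanning through the array:
Position 1 (value 9): max_ending_here = 9, max_so_far = 9
Position 2 (value 0): max_ending_here = 9, max_so_far = 9
Position 3 (value 6): max_ending_here = 15, max_so_far = 15
Position 4 (value 9): max_ending_here = 24, max_so_far = 24
Position 5 (value 9): max_ending_here = 33, max_so_far = 33

Maximum subarray: [9, 0, 6, 9, 9]
Maximum sum: 33

The maximum subarray is [9, 0, 6, 9, 9] with sum 33. This subarray runs from index 1 to index 5.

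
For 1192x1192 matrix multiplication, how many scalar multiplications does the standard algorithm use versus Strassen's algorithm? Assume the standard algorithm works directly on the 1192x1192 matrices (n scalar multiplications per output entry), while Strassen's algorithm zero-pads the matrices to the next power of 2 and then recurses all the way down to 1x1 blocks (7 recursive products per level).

Matrix multiplication for 1192x1192 matrices:

Strassen's algorithm requires power-of-2 dimensions. Pad 1192x1192 to 2048x2048 (next power of 2).

Standard algorithm: 1192^3 = 1693669888 multiplications
Strassen's algorithm: 7^(log2(2048)) = 7^11 = 1977326743 multiplications
Difference: 1693669888 - 1977326743 = -283656855 (Strassen uses MORE here due to padding overhead — for small or just-over-power-of-2 n, padding can outweigh the per-level savings)

Standard: 1693669888 multiplications (1192^3). Strassen: 1977326743 multiplications (7^11, after padding to 2048x2048). Strassen reduces 8 recursive multiplications to 7 at each level.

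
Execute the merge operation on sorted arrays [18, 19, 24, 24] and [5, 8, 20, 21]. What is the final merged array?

Merging process:

Compare 18 vs 5: take 5 from right. Merged: [5]
Compare 18 vs 8: take 8 from right. Merged: [5, 8]
Compare 18 vs 20: take 18 from left. Merged: [5, 8, 18]
Compare 19 vs 20: take 19 from left. Merged: [5, 8, 18, 19]
Compare 24 vs 20: take 20 from right. Merged: [5, 8, 18, 19, 20]
Compare 24 vs 21: take 21 from right. Merged: [5, 8, 18, 19, 20, 21]
Append remaining from left: [24, 24]. Merged: [5, 8, 18, 19, 20, 21, 24, 24]

Final merged array: [5, 8, 18, 19, 20, 21, 24, 24]
Total comparisons: 6

The merged array is [5, 8, 18, 19, 20, 21, 24, 24], requiring 6 comparisons. The merge step runs in O(n) time where n is the total number of elements.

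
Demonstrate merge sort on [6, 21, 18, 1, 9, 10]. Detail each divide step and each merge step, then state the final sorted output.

Merge sort trace:

Split: [6, 21, 18, 1, 9, 10] -> [6, 21, 18] and [1, 9, 10]
  Split: [6, 21, 18] -> [6] and [21, 18]
    Split: [21, 18] -> [21] and [18]
    Merge: [21] + [18] -> [18, 21]
  Merge: [6] + [18, 21] -> [6, 18, 21]
  Split: [1, 9, 10] -> [1] and [9, 10]
    Split: [9, 10] -> [9] and [10]
    Merge: [9] + [10] -> [9, 10]
  Merge: [1] + [9, 10] -> [1, 9, 10]
Merge: [6, 18, 21] + [1, 9, 10] -> [1, 6, 9, 10, 18, 21]

Final sorted array: [1, 6, 9, 10, 18, 21]

The merge sort proceeds by recursively splitting the array and merging sorted halves.
After all merges, the sorted array is [1, 6, 9, 10, 18, 21].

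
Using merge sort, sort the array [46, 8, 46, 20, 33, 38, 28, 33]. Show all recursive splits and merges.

Merge sort trace:

Split: [46, 8, 46, 20, 33, 38, 28, 33] -> [46, 8, 46, 20] and [33, 38, 28, 33]
  Split: [46, 8, 46, 20] -> [46, 8] and [46, 20]
    Split: [46, 8] -> [46] and [8]
    Merge: [46] + [8] -> [8, 46]
    Split: [46, 20] -> [46] and [20]
    Merge: [46] + [20] -> [20, 46]
  Merge: [8, 46] + [20, 46] -> [8, 20, 46, 46]
  Split: [33, 38, 28, 33] -> [33, 38] and [28, 33]
    Split: [33, 38] -> [33] and [38]
    Merge: [33] + [38] -> [33, 38]
    Split: [28, 33] -> [28] and [33]
    Merge: [28] + [33] -> [28, 33]
  Merge: [33, 38] + [28, 33] -> [28, 33, 33, 38]
Merge: [8, 20, 46, 46] + [28, 33, 33, 38] -> [8, 20, 28, 33, 33, 38, 46, 46]

Final sorted array: [8, 20, 28, 33, 33, 38, 46, 46]

The merge sort proceeds by recursively splitting the array and merging sorted halves.
After all merges, the sorted array is [8, 20, 28, 33, 33, 38, 46, 46].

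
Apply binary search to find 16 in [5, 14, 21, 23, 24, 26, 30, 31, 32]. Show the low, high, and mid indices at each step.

Binary search for 16 in [5, 14, 21, 23, 24, 26, 30, 31, 32]:

lo=0, hi=8, mid=4, arr[mid]=24 -> 24 > 16, search left half
lo=0, hi=3, mid=1, arr[mid]=14 -> 14 < 16, search right half
lo=2, hi=3, mid=2, arr[mid]=21 -> 21 > 16, search left half
lo=2 > hi=1, target 16 not found

Binary search determines that 16 is not in the array after 3 comparisons. The search space was exhausted without finding the target.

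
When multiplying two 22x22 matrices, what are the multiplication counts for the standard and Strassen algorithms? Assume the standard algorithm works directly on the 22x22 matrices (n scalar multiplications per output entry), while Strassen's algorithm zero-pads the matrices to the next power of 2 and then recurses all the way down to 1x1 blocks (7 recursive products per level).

Matrix multiplication for 22x22 matrices:

Strassen's algorithm requires power-of-2 dimensions. Pad 22x22 to 32x32 (next power of 2).

Standard algorithm: 22^3 = 10648 multiplications
Strassen's algorithm: 7^(log2(32)) = 7^5 = 16807 multiplications
Difference: 10648 - 16807 = -6159 (Strassen uses MORE here due to padding overhead — for small or just-over-power-of-2 n, padding can outweigh the per-level savings)

Standard: 10648 multiplications (22^3). Strassen: 16807 multiplications (7^5, after padding to 32x32). Strassen reduces 8 recursive multiplications to 7 at each level.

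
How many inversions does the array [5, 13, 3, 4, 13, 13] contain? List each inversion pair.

Finding inversions in [5, 13, 3, 4, 13, 13]:

(0, 2): arr[0]=5 > arr[2]=3
(0, 3): arr[0]=5 > arr[3]=4
(1, 2): arr[1]=13 > arr[2]=3
(1, 3): arr[1]=13 > arr[3]=4

Total inversions: 4

The array has 4 inversion(s): (0,2), (0,3), (1,2), (1,3). Each pair (i,j) satisfies i < j and arr[i] > arr[j].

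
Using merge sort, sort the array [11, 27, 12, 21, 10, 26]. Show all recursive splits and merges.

Merge sort trace:

Split: [11, 27, 12, 21, 10, 26] -> [11, 27, 12] and [21, 10, 26]
  Split: [11, 27, 12] -> [11] and [27, 12]
    Split: [27, 12] -> [27] and [12]
    Merge: [27] + [12] -> [12, 27]
  Merge: [11] + [12, 27] -> [11, 12, 27]
  Split: [21, 10, 26] -> [21] and [10, 26]
    Split: [10, 26] -> [10] and [26]
    Merge: [10] + [26] -> [10, 26]
  Merge: [21] + [10, 26] -> [10, 21, 26]
Merge: [11, 12, 27] + [10, 21, 26] -> [10, 11, 12, 21, 26, 27]

Final sorted array: [10, 11, 12, 21, 26, 27]

The merge sort proceeds by recursively splitting the array and merging sorted halves.
After all merges, the sorted array is [10, 11, 12, 21, 26, 27].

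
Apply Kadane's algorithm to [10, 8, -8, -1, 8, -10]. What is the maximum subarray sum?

Using Kadane's algorithm on [10, 8, -8, -1, 8, -10]:

Scanning through the array:
Position 1 (value 8): max_ending_here = 18, max_so_far = 18
Position 2 (value -8): max_ending_here = 10, max_so_far = 18
Position 3 (value -1): max_ending_here = 9, max_so_far = 18
Position 4 (value 8): max_ending_here = 17, max_so_far = 18
Position 5 (value -10): max_ending_here = 7, max_so_far = 18

Maximum subarray: [10, 8]
Maximum sum: 18

The maximum subarray is [10, 8] with sum 18. This subarray runs from index 0 to index 1.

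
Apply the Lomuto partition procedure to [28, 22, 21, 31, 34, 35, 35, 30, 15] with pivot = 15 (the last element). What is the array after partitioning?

Lomuto partition with pivot = 15:

Initial array: [28, 22, 21, 31, 34, 35, 35, 30, 15]

arr[0]=28 > 15: no swap
arr[1]=22 > 15: no swap
arr[2]=21 > 15: no swap
arr[3]=31 > 15: no swap
arr[4]=34 > 15: no swap
arr[5]=35 > 15: no swap
arr[6]=35 > 15: no swap
arr[7]=30 > 15: no swap

Place pivot at position 0: [15, 22, 21, 31, 34, 35, 35, 30, 28]
Pivot position: 0

After partitioning with pivot 15, the array becomes [15, 22, 21, 31, 34, 35, 35, 30, 28]. The pivot is placed at index 0. All elements to the left of the pivot are <= 15, and all elements to the right are > 15.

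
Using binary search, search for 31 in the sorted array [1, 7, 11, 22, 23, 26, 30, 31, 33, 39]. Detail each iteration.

Binary search for 31 in [1, 7, 11, 22, 23, 26, 30, 31, 33, 39]:

lo=0, hi=9, mid=4, arr[mid]=23 -> 23 < 31, search right half
lo=5, hi=9, mid=7, arr[mid]=31 -> Found target at index 7!

Binary search finds 31 at index 7 after 2 comparisons. The search repeatedly halves the search space by comparing with the middle element.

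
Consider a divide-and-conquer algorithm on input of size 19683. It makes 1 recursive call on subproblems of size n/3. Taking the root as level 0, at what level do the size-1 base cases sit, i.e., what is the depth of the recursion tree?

For divide and conquer with division factor 3:

Problem sizes at each level:
Level 0: 19683
Level 1: 6561
Level 2: 2187
Level 3: 729
Level 4: 243
Level 5: 81
Level 6: 27
Level 7: 9
Level 8: 3
Level 9: 1

The root is level 0 and the size-1 base case is level 9 (the tree spans levels 0 through 9, i.e. 10 levels counting the root), so the depth is the number of divisions: log_3(19683) = 9

The recursion tree depth is log_3(19683) = 9. At each level, the problem size is divided by 3, so it takes 9 divisions to reduce to a base case of size 1. The algorithm makes 1 recursive call at each level.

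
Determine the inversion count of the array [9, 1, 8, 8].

Finding inversions in [9, 1, 8, 8]:

(0, 1): arr[0]=9 > arr[1]=1
(0, 2): arr[0]=9 > arr[2]=8
(0, 3): arr[0]=9 > arr[3]=8

Total inversions: 3

The array has 3 inversion(s): (0,1), (0,2), (0,3). Each pair (i,j) satisfies i < j and arr[i] > arr[j].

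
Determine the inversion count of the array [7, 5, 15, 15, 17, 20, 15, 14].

Finding inversions in [7, 5, 15, 15, 17, 20, 15, 14]:

(0, 1): arr[0]=7 > arr[1]=5
(2, 7): arr[2]=15 > arr[7]=14
(3, 7): arr[3]=15 > arr[7]=14
(4, 6): arr[4]=17 > arr[6]=15
(4, 7): arr[4]=17 > arr[7]=14
(5, 6): arr[5]=20 > arr[6]=15
(5, 7): arr[5]=20 > arr[7]=14
(6, 7): arr[6]=15 > arr[7]=14

Total inversions: 8

The array has 8 inversion(s): (0,1), (2,7), (3,7), (4,6), (4,7), (5,6), (5,7), (6,7). Each pair (i,j) satisfies i < j and arr[i] > arr[j].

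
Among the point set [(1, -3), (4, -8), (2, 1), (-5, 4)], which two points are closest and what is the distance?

Computing all pairwise distances among 4 points:

d((1, -3), (4, -8)) = 5.831
d((1, -3), (2, 1)) = 4.1231 <-- minimum
d((1, -3), (-5, 4)) = 9.2195
d((4, -8), (2, 1)) = 9.2195
d((4, -8), (-5, 4)) = 15.0
d((2, 1), (-5, 4)) = 7.6158

Closest pair: (1, -3) and (2, 1) with distance 4.1231

The closest pair is (1, -3) and (2, 1) with Euclidean distance 4.1231. For 4 points, brute-force pairwise comparison is shown above. For large n, the divide-and-conquer algorithm (sort by x, recurse on halves, check the dividing strip) achieves O(n log n).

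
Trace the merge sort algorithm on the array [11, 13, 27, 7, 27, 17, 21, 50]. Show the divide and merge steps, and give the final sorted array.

Merge sort trace:

Split: [11, 13, 27, 7, 27, 17, 21, 50] -> [11, 13, 27, 7] and [27, 17, 21, 50]
  Split: [11, 13, 27, 7] -> [11, 13] and [27, 7]
    Split: [11, 13] -> [11] and [13]
    Merge: [11] + [13] -> [11, 13]
    Split: [27, 7] -> [27] and [7]
    Merge: [27] + [7] -> [7, 27]
  Merge: [11, 13] + [7, 27] -> [7, 11, 13, 27]
  Split: [27, 17, 21, 50] -> [27, 17] and [21, 50]
    Split: [27, 17] -> [27] and [17]
    Merge: [27] + [17] -> [17, 27]
    Split: [21, 50] -> [21] and [50]
    Merge: [21] + [50] -> [21, 50]
  Merge: [17, 27] + [21, 50] -> [17, 21, 27, 50]
Merge: [7, 11, 13, 27] + [17, 21, 27, 50] -> [7, 11, 13, 17, 21, 27, 27, 50]

Final sorted array: [7, 11, 13, 17, 21, 27, 27, 50]

The merge sort proceeds by recursively splitting the array and merging sorted halves.
After all merges, the sorted array is [7, 11, 13, 17, 21, 27, 27, 50].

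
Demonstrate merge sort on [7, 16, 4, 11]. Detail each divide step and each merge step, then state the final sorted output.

Merge sort trace:

Split: [7, 16, 4, 11] -> [7, 16] and [4, 11]
  Split: [7, 16] -> [7] and [16]
  Merge: [7] + [16] -> [7, 16]
  Split: [4, 11] -> [4] and [11]
  Merge: [4] + [11] -> [4, 11]
Merge: [7, 16] + [4, 11] -> [4, 7, 11, 16]

Final sorted array: [4, 7, 11, 16]

The merge sort proceeds by recursively splitting the array and merging sorted halves.
After all merges, the sorted array is [4, 7, 11, 16].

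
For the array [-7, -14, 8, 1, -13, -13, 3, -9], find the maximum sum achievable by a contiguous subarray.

Using Kadane's algorithm on [-7, -14, 8, 1, -13, -13, 3, -9]:

Scanning through the array:
Position 1 (value -14): max_ending_here = -14, max_so_far = -7
Position 2 (value 8): max_ending_here = 8, max_so_far = 8
Position 3 (value 1): max_ending_here = 9, max_so_far = 9
Position 4 (value -13): max_ending_here = -4, max_so_far = 9
Position 5 (value -13): max_ending_here = -13, max_so_far = 9
Position 6 (value 3): max_ending_here = 3, max_so_far = 9
Position 7 (value -9): max_ending_here = -6, max_so_far = 9

Maximum subarray: [8, 1]
Maximum sum: 9

The maximum subarray is [8, 1] with sum 9. This subarray runs from index 2 to index 3.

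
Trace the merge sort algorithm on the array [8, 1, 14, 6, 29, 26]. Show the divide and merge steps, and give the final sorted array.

Merge sort trace:

Split: [8, 1, 14, 6, 29, 26] -> [8, 1, 14] and [6, 29, 26]
  Split: [8, 1, 14] -> [8] and [1, 14]
    Split: [1, 14] -> [1] and [14]
    Merge: [1] + [14] -> [1, 14]
  Merge: [8] + [1, 14] -> [1, 8, 14]
  Split: [6, 29, 26] -> [6] and [29, 26]
    Split: [29, 26] -> [29] and [26]
    Merge: [29] + [26] -> [26, 29]
  Merge: [6] + [26, 29] -> [6, 26, 29]
Merge: [1, 8, 14] + [6, 26, 29] -> [1, 6, 8, 14, 26, 29]

Final sorted array: [1, 6, 8, 14, 26, 29]

The merge sort proceeds by recursively splitting the array and merging sorted halves.
After all merges, the sorted array is [1, 6, 8, 14, 26, 29].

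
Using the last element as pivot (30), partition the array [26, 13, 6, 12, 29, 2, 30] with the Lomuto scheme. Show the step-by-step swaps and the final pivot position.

Lomuto partition with pivot = 30:

Initial array: [26, 13, 6, 12, 29, 2, 30]

arr[0]=26 <= 30: swap with position 0, array becomes [26, 13, 6, 12, 29, 2, 30]
arr[1]=13 <= 30: swap with position 1, array becomes [26, 13, 6, 12, 29, 2, 30]
arr[2]=6 <= 30: swap with position 2, array becomes [26, 13, 6, 12, 29, 2, 30]
arr[3]=12 <= 30: swap with position 3, array becomes [26, 13, 6, 12, 29, 2, 30]
arr[4]=29 <= 30: swap with position 4, array becomes [26, 13, 6, 12, 29, 2, 30]
arr[5]=2 <= 30: swap with position 5, array becomes [26, 13, 6, 12, 29, 2, 30]

Place pivot at position 6: [26, 13, 6, 12, 29, 2, 30]
Pivot position: 6

After partitioning with pivot 30, the array becomes [26, 13, 6, 12, 29, 2, 30]. The pivot is placed at index 6. All elements to the left of the pivot are <= 30, and all elements to the right are > 30.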